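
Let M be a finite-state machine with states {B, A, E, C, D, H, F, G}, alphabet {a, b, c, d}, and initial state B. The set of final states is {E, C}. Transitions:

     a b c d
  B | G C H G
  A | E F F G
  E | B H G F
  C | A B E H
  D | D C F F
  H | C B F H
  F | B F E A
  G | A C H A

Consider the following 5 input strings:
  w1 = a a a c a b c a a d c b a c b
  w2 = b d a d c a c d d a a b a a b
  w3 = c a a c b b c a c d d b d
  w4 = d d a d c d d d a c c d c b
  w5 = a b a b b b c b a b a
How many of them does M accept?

w1: Trace: B -a-> G -a-> A -a-> E -c-> G -a-> A -b-> F -c-> E -a-> B -a-> G -d-> A -c-> F -b-> F -a-> B -c-> H -b-> B  → end B, rejected
w2: Trace: B -b-> C -d-> H -a-> C -d-> H -c-> F -a-> B -c-> H -d-> H -d-> H -a-> C -a-> A -b-> F -a-> B -a-> G -b-> C  → end C, accepted
w3: Trace: B -c-> H -a-> C -a-> A -c-> F -b-> F -b-> F -c-> E -a-> B -c-> H -d-> H -d-> H -b-> B -d-> G  → end G, rejected
w4: Trace: B -d-> G -d-> A -a-> E -d-> F -c-> E -d-> F -d-> A -d-> G -a-> A -c-> F -c-> E -d-> F -c-> E -b-> H  → end H, rejected
w5: Trace: B -a-> G -b-> C -a-> A -b-> F -b-> F -b-> F -c-> E -b-> H -a-> C -b-> B -a-> G  → end G, rejected

1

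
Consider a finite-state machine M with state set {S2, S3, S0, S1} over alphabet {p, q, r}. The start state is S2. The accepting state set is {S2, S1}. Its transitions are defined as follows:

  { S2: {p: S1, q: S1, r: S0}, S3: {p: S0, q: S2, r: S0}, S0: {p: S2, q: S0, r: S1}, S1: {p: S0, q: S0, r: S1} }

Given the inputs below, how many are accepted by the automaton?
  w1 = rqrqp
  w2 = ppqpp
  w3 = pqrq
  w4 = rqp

3

w1: Trace: S2 -r-> S0 -q-> S0 -r-> S1 -q-> S0 -p-> S2  → end S2, accepted
w2: Trace: S2 -p-> S1 -p-> S0 -q-> S0 -p-> S2 -p-> S1  → end S1, accepted
w3: Trace: S2 -p-> S1 -q-> S0 -r-> S1 -q-> S0  → end S0, rejected
w4: Trace: S2 -r-> S0 -q-> S0 -p-> S2  → end S2, accepted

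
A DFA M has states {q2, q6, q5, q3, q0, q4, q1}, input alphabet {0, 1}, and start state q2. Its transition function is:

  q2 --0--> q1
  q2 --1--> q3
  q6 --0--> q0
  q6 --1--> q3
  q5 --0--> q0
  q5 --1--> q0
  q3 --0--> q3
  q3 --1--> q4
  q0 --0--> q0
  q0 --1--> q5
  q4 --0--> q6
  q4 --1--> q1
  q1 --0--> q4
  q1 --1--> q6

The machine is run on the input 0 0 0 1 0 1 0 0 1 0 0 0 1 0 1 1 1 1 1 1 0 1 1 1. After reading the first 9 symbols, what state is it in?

q5

start at q2
read '0': q2 → q1
read '0': q1 → q4
read '0': q4 → q6
read '1': q6 → q3
read '0': q3 → q3
read '1': q3 → q4
read '0': q4 → q6
read '0': q6 → q0
read '1': q0 → q5
After 9 symbols: q5.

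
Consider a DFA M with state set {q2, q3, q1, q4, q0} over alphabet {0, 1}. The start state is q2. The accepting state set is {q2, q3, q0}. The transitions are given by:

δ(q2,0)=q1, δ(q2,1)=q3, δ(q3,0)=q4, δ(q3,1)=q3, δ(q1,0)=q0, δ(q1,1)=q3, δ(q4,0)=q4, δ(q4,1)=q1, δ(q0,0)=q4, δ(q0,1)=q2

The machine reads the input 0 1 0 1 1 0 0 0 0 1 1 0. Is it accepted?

No

start at q2
read '0': q2 → q1
read '1': q1 → q3
read '0': q3 → q4
read '1': q4 → q1
read '1': q1 → q3
read '0': q3 → q4
read '0': q4 → q4
read '0': q4 → q4
read '0': q4 → q4
read '1': q4 → q1
read '1': q1 → q3
read '0': q3 → q4
End state q4 is not accepting.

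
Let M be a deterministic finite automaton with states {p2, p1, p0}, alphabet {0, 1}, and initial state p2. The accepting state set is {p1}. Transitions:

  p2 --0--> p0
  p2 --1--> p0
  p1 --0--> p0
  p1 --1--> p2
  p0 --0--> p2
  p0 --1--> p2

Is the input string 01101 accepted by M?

Trace: p2 -0-> p0 -1-> p2 -1-> p0 -0-> p2 -1-> p0
End state p0 is not accepting.

No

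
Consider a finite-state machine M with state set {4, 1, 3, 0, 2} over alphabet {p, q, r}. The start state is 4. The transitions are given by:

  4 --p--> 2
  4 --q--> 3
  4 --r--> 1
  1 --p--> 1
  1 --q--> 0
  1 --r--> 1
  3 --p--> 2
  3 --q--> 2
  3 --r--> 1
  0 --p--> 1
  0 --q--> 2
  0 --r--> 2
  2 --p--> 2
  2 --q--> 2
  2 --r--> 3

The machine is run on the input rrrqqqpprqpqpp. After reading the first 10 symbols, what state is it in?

Trace: 4 -r-> 1 -r-> 1 -r-> 1 -q-> 0 -q-> 2 -q-> 2 -p-> 2 -p-> 2 -r-> 3 -q-> 2
After 10 symbols: 2.

2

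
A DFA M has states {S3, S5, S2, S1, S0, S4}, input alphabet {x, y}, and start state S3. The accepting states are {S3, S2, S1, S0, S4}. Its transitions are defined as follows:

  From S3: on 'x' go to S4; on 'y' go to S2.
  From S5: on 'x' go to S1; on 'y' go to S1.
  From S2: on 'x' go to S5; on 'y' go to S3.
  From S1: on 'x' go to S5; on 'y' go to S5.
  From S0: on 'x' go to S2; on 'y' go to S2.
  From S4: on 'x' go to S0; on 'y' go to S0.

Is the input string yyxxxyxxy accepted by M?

S3 → S2 → S3 → S4 → S0 → S2 → S3 → S4 → S0 → S2
End state S2 is accepting.

Yes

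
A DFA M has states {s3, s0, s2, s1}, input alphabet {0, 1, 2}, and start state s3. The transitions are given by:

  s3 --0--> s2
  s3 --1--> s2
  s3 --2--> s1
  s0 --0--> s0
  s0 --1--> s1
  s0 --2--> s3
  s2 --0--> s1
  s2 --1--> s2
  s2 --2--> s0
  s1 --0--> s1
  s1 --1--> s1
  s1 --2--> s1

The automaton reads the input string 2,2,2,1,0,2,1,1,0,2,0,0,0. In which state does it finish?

s3 → s1 → s1 → s1 → s1 → s1 → s1 → s1 → s1 → s1 → s1 → s1 → s1 → s1

s1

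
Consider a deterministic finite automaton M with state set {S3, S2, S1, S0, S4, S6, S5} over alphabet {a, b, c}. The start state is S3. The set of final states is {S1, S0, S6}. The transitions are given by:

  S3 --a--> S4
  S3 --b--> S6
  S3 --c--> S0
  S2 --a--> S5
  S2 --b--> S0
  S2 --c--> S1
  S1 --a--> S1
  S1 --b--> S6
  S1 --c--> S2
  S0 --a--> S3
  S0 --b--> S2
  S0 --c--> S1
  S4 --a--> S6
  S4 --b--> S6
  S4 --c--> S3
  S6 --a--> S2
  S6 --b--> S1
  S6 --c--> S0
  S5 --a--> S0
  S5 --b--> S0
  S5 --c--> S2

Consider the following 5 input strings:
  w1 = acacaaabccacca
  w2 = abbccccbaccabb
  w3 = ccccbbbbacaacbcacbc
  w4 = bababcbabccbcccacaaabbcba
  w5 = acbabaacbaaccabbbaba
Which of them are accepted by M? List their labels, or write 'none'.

w1, w3

w1: Trace: S3 -a-> S4 -c-> S3 -a-> S4 -c-> S3 -a-> S4 -a-> S6 -a-> S2 -b-> S0 -c-> S1 -c-> S2 -a-> S5 -c-> S2 -c-> S1 -a-> S1  → end S1, accepted
w2: Trace: S3 -a-> S4 -b-> S6 -b-> S1 -c-> S2 -c-> S1 -c-> S2 -c-> S1 -b-> S6 -a-> S2 -c-> S1 -c-> S2 -a-> S5 -b-> S0 -b-> S2  → end S2, rejected
w3: Trace: S3 -c-> S0 -c-> S1 -c-> S2 -c-> S1 -b-> S6 -b-> S1 -b-> S6 -b-> S1 -a-> S1 -c-> S2 -a-> S5 -a-> S0 -c-> S1 -b-> S6 -c-> S0 -a-> S3 -c-> S0 -b-> S2 -c-> S1  → end S1, accepted
w4: Trace: S3 -b-> S6 -a-> S2 -b-> S0 -a-> S3 -b-> S6 -c-> S0 -b-> S2 -a-> S5 -b-> S0 -c-> S1 -c-> S2 -b-> S0 -c-> S1 -c-> S2 -c-> S1 -a-> S1 -c-> S2 -a-> S5 -a-> S0 -a-> S3 -b-> S6 -b-> S1 -c-> S2 -b-> S0 -a-> S3  → end S3, rejected
w5: Trace: S3 -a-> S4 -c-> S3 -b-> S6 -a-> S2 -b-> S0 -a-> S3 -a-> S4 -c-> S3 -b-> S6 -a-> S2 -a-> S5 -c-> S2 -c-> S1 -a-> S1 -b-> S6 -b-> S1 -b-> S6 -a-> S2 -b-> S0 -a-> S3  → end S3, rejected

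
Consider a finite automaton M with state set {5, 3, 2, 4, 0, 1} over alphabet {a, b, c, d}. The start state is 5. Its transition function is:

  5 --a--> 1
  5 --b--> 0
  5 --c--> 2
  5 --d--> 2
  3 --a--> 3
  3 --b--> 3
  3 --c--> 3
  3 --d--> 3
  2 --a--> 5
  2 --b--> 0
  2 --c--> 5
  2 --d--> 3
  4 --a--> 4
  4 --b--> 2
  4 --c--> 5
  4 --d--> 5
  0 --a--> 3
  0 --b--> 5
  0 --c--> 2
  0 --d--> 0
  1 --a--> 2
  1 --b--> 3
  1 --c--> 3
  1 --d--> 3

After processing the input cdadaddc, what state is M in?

3

5 → 2 → 3 → 3 → 3 → 3 → 3 → 3 → 3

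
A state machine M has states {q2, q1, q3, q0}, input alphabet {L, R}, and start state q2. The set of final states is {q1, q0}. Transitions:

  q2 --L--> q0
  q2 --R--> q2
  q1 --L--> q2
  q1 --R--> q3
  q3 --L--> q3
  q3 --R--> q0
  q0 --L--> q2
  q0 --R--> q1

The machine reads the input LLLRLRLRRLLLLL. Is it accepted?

start at q2
read 'L': q2 → q0
read 'L': q0 → q2
read 'L': q2 → q0
read 'R': q0 → q1
read 'L': q1 → q2
read 'R': q2 → q2
read 'L': q2 → q0
read 'R': q0 → q1
read 'R': q1 → q3
read 'L': q3 → q3
read 'L': q3 → q3
read 'L': q3 → q3
read 'L': q3 → q3
read 'L': q3 → q3
End state q3 is not accepting.

No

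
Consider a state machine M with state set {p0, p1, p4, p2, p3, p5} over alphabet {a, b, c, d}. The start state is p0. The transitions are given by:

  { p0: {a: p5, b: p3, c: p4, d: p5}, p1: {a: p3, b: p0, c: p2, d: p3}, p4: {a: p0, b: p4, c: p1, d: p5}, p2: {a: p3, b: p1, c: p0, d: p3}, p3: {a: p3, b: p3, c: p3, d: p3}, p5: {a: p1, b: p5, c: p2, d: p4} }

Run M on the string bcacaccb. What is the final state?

Trace: p0 -b-> p3 -c-> p3 -a-> p3 -c-> p3 -a-> p3 -c-> p3 -c-> p3 -b-> p3

p3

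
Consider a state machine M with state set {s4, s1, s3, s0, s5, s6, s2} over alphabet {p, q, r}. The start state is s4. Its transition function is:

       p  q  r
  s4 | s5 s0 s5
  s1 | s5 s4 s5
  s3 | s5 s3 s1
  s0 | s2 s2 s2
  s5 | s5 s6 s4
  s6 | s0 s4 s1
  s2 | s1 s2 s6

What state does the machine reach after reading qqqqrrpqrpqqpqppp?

Trace: s4 -q-> s0 -q-> s2 -q-> s2 -q-> s2 -r-> s6 -r-> s1 -p-> s5 -q-> s6 -r-> s1 -p-> s5 -q-> s6 -q-> s4 -p-> s5 -q-> s6 -p-> s0 -p-> s2 -p-> s1

s1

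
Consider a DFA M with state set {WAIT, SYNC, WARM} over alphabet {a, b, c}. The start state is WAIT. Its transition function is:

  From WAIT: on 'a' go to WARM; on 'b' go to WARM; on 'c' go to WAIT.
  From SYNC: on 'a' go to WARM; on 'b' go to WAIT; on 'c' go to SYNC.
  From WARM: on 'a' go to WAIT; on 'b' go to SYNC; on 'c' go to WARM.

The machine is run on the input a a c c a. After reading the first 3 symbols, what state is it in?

WAIT → WARM → WAIT → WAIT
After 3 symbols: WAIT.

WAIT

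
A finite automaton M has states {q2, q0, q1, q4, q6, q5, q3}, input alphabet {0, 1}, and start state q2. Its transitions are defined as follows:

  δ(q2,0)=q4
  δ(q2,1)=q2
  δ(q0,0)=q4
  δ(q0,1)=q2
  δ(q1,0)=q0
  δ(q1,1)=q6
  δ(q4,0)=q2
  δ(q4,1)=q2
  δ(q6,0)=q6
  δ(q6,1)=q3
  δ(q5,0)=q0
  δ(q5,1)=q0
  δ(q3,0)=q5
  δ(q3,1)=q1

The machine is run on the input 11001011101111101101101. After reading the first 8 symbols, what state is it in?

q2 → q2 → q2 → q4 → q2 → q2 → q4 → q2 → q2
After 8 symbols: q2.

q2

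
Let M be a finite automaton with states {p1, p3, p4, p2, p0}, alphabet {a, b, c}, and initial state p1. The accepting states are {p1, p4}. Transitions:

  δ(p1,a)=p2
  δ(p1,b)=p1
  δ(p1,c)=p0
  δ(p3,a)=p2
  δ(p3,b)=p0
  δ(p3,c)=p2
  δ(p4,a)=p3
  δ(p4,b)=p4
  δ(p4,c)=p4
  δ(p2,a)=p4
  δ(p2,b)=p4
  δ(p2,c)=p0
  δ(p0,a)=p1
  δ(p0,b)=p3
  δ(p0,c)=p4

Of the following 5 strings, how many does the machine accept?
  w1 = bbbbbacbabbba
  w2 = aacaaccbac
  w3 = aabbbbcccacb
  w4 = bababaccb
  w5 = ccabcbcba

w1:
  start at p1
  read 'b': p1 → p1
  read 'b': p1 → p1
  read 'b': p1 → p1
  read 'b': p1 → p1
  read 'b': p1 → p1
  read 'a': p1 → p2
  read 'c': p2 → p0
  read 'b': p0 → p3
  read 'a': p3 → p2
  read 'b': p2 → p4
  read 'b': p4 → p4
  read 'b': p4 → p4
  read 'a': p4 → p3
  end p3, rejected
w2:
  start at p1
  read 'a': p1 → p2
  read 'a': p2 → p4
  read 'c': p4 → p4
  read 'a': p4 → p3
  read 'a': p3 → p2
  read 'c': p2 → p0
  read 'c': p0 → p4
  read 'b': p4 → p4
  read 'a': p4 → p3
  read 'c': p3 → p2
  end p2, rejected
w3:
  start at p1
  read 'a': p1 → p2
  read 'a': p2 → p4
  read 'b': p4 → p4
  read 'b': p4 → p4
  read 'b': p4 → p4
  read 'b': p4 → p4
  read 'c': p4 → p4
  read 'c': p4 → p4
  read 'c': p4 → p4
  read 'a': p4 → p3
  read 'c': p3 → p2
  read 'b': p2 → p4
  end p4, accepted
w4:
  start at p1
  read 'b': p1 → p1
  read 'a': p1 → p2
  read 'b': p2 → p4
  read 'a': p4 → p3
  read 'b': p3 → p0
  read 'a': p0 → p1
  read 'c': p1 → p0
  read 'c': p0 → p4
  read 'b': p4 → p4
  end p4, accepted
w5:
  start at p1
  read 'c': p1 → p0
  read 'c': p0 → p4
  read 'a': p4 → p3
  read 'b': p3 → p0
  read 'c': p0 → p4
  read 'b': p4 → p4
  read 'c': p4 → p4
  read 'b': p4 → p4
  read 'a': p4 → p3
  end p3, rejected

2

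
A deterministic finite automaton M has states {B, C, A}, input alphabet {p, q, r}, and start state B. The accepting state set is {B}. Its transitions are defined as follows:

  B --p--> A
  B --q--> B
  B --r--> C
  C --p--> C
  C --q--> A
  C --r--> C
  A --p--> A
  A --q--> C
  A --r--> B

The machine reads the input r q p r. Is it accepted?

start at B
read 'r': B → C
read 'q': C → A
read 'p': A → A
read 'r': A → B
End state B is accepting.

Yes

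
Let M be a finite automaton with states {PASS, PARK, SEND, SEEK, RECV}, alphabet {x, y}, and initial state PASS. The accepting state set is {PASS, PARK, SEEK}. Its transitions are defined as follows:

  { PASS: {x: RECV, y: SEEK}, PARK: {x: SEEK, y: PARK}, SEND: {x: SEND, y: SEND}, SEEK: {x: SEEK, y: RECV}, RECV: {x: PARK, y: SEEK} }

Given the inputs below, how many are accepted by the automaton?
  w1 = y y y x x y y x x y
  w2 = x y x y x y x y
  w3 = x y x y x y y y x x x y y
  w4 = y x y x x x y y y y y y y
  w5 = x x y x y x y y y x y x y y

2

w1:
  start at PASS
  read 'y': PASS → SEEK
  read 'y': SEEK → RECV
  read 'y': RECV → SEEK
  read 'x': SEEK → SEEK
  read 'x': SEEK → SEEK
  read 'y': SEEK → RECV
  read 'y': RECV → SEEK
  read 'x': SEEK → SEEK
  read 'x': SEEK → SEEK
  read 'y': SEEK → RECV
  end RECV, rejected
w2:
  start at PASS
  read 'x': PASS → RECV
  read 'y': RECV → SEEK
  read 'x': SEEK → SEEK
  read 'y': SEEK → RECV
  read 'x': RECV → PARK
  read 'y': PARK → PARK
  read 'x': PARK → SEEK
  read 'y': SEEK → RECV
  end RECV, rejected
w3:
  start at PASS
  read 'x': PASS → RECV
  read 'y': RECV → SEEK
  read 'x': SEEK → SEEK
  read 'y': SEEK → RECV
  read 'x': RECV → PARK
  read 'y': PARK → PARK
  read 'y': PARK → PARK
  read 'y': PARK → PARK
  read 'x': PARK → SEEK
  read 'x': SEEK → SEEK
  read 'x': SEEK → SEEK
  read 'y': SEEK → RECV
  read 'y': RECV → SEEK
  end SEEK, accepted
w4:
  start at PASS
  read 'y': PASS → SEEK
  read 'x': SEEK → SEEK
  read 'y': SEEK → RECV
  read 'x': RECV → PARK
  read 'x': PARK → SEEK
  read 'x': SEEK → SEEK
  read 'y': SEEK → RECV
  read 'y': RECV → SEEK
  read 'y': SEEK → RECV
  read 'y': RECV → SEEK
  read 'y': SEEK → RECV
  read 'y': RECV → SEEK
  read 'y': SEEK → RECV
  end RECV, rejected
w5:
  start at PASS
  read 'x': PASS → RECV
  read 'x': RECV → PARK
  read 'y': PARK → PARK
  read 'x': PARK → SEEK
  read 'y': SEEK → RECV
  read 'x': RECV → PARK
  read 'y': PARK → PARK
  read 'y': PARK → PARK
  read 'y': PARK → PARK
  read 'x': PARK → SEEK
  read 'y': SEEK → RECV
  read 'x': RECV → PARK
  read 'y': PARK → PARK
  read 'y': PARK → PARK
  end PARK, accepted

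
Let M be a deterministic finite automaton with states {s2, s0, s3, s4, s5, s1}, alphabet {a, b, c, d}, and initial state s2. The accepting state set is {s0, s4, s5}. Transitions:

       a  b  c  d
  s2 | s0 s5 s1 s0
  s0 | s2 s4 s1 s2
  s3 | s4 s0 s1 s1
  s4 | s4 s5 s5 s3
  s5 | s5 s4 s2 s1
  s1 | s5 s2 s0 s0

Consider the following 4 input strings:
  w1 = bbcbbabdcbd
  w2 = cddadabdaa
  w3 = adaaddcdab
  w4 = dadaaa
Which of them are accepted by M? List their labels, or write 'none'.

w1, w2, w3

w1: s2 → s5 → s4 → s5 → s4 → s5 → s5 → s4 → s3 → s1 → s2 → s0  → end s0, accepted
w2: s2 → s1 → s0 → s2 → s0 → s2 → s0 → s4 → s3 → s4 → s4  → end s4, accepted
w3: s2 → s0 → s2 → s0 → s2 → s0 → s2 → s1 → s0 → s2 → s5  → end s5, accepted
w4: s2 → s0 → s2 → s0 → s2 → s0 → s2  → end s2, rejected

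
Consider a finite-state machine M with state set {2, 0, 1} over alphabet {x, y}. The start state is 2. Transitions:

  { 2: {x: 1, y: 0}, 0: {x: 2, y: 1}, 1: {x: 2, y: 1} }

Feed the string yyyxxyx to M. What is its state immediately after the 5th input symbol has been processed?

start at 2
read 'y': 2 → 0
read 'y': 0 → 1
read 'y': 1 → 1
read 'x': 1 → 2
read 'x': 2 → 1
After 5 symbols: 1.

1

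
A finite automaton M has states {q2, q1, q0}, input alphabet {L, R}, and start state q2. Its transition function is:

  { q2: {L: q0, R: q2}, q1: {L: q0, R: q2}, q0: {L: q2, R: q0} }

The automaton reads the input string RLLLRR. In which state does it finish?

start at q2
read 'R': q2 → q2
read 'L': q2 → q0
read 'L': q0 → q2
read 'L': q2 → q0
read 'R': q0 → q0
read 'R': q0 → q0

q0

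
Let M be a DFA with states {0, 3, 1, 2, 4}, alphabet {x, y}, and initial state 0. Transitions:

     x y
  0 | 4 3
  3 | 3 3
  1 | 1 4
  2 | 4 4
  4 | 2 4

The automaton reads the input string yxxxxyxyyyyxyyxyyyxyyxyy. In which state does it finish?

0 → 3 → 3 → 3 → 3 → 3 → 3 → 3 → 3 → 3 → 3 → 3 → 3 → 3 → 3 → 3 → 3 → 3 → 3 → 3 → 3 → 3 → 3 → 3 → 3

3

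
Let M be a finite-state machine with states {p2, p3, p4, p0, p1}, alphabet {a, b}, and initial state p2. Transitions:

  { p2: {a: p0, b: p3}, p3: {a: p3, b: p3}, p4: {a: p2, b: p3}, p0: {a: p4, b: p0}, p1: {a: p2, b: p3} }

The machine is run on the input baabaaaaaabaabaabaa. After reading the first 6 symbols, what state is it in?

p3

Trace: p2 -b-> p3 -a-> p3 -a-> p3 -b-> p3 -a-> p3 -a-> p3
After 6 symbols: p3.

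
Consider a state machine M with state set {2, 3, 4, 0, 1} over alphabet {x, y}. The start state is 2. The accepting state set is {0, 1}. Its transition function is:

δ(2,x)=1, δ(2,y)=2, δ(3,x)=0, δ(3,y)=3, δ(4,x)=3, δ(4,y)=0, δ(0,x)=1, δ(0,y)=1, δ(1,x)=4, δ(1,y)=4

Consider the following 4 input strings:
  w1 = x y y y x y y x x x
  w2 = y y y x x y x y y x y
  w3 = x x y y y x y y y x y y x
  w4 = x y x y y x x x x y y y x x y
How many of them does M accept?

1

w1: 2 → 1 → 4 → 0 → 1 → 4 → 0 → 1 → 4 → 3 → 0  → end 0, accepted
w2: 2 → 2 → 2 → 2 → 1 → 4 → 0 → 1 → 4 → 0 → 1 → 4  → end 4, rejected
w3: 2 → 1 → 4 → 0 → 1 → 4 → 3 → 3 → 3 → 3 → 0 → 1 → 4 → 3  → end 3, rejected
w4: 2 → 1 → 4 → 3 → 3 → 3 → 0 → 1 → 4 → 3 → 3 → 3 → 3 → 0 → 1 → 4  → end 4, rejected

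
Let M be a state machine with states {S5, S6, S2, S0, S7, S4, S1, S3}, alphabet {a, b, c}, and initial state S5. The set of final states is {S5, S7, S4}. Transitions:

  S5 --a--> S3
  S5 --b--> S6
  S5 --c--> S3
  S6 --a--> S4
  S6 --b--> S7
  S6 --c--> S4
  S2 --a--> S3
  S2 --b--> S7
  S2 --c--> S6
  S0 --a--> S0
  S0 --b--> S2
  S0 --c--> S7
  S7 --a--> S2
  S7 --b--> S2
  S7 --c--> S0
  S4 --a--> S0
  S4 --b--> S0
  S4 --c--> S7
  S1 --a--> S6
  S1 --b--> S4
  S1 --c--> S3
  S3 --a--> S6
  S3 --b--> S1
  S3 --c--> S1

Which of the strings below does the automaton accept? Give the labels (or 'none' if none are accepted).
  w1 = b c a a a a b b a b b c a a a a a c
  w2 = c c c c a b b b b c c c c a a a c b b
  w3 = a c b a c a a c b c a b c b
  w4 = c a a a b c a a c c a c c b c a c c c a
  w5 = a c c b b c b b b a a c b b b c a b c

w1, w2

w1: S5 → S6 → S4 → S0 → S0 → S0 → S0 → S2 → S7 → S2 → S7 → S2 → S6 → S4 → S0 → S0 → S0 → S0 → S7  → end S7, accepted
w2: S5 → S3 → S1 → S3 → S1 → S6 → S7 → S2 → S7 → S2 → S6 → S4 → S7 → S0 → S0 → S0 → S0 → S7 → S2 → S7  → end S7, accepted
w3: S5 → S3 → S1 → S4 → S0 → S7 → S2 → S3 → S1 → S4 → S7 → S2 → S7 → S0 → S2  → end S2, rejected
w4: S5 → S3 → S6 → S4 → S0 → S2 → S6 → S4 → S0 → S7 → S0 → S0 → S7 → S0 → S2 → S6 → S4 → S7 → S0 → S7 → S2  → end S2, rejected
w5: S5 → S3 → S1 → S3 → S1 → S4 → S7 → S2 → S7 → S2 → S3 → S6 → S4 → S0 → S2 → S7 → S0 → S0 → S2 → S6  → end S6, rejected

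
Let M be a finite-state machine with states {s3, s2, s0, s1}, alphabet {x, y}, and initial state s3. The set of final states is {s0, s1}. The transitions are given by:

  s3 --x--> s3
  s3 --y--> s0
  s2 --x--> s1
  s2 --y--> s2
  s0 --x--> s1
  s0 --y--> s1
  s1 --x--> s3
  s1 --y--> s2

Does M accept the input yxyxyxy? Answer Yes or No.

start at s3
read 'y': s3 → s0
read 'x': s0 → s1
read 'y': s1 → s2
read 'x': s2 → s1
read 'y': s1 → s2
read 'x': s2 → s1
read 'y': s1 → s2
End state s2 is not accepting.

No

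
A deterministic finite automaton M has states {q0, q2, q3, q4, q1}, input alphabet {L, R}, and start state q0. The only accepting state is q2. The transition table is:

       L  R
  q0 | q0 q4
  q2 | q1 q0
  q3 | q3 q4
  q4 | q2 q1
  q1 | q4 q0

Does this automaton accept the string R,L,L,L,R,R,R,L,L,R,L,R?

Trace: q0 -R-> q4 -L-> q2 -L-> q1 -L-> q4 -R-> q1 -R-> q0 -R-> q4 -L-> q2 -L-> q1 -R-> q0 -L-> q0 -R-> q4
End state q4 is not accepting.

No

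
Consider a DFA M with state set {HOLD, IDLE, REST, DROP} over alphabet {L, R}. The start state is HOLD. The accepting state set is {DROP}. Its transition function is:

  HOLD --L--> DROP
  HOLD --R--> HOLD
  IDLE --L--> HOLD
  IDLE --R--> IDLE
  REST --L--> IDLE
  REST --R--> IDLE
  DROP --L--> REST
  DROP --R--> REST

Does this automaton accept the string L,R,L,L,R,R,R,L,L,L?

No

Trace: HOLD -L-> DROP -R-> REST -L-> IDLE -L-> HOLD -R-> HOLD -R-> HOLD -R-> HOLD -L-> DROP -L-> REST -L-> IDLE
End state IDLE is not accepting.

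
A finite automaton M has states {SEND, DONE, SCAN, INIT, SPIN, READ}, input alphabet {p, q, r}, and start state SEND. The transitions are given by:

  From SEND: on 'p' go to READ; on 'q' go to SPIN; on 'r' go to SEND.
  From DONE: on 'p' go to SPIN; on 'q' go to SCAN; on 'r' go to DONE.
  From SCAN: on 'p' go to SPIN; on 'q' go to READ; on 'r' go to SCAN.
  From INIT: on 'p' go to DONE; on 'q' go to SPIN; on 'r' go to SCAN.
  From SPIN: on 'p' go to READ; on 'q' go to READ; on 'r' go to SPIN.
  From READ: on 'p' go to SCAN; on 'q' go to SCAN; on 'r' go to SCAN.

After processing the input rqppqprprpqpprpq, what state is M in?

Trace: SEND -r-> SEND -q-> SPIN -p-> READ -p-> SCAN -q-> READ -p-> SCAN -r-> SCAN -p-> SPIN -r-> SPIN -p-> READ -q-> SCAN -p-> SPIN -p-> READ -r-> SCAN -p-> SPIN -q-> READ

READ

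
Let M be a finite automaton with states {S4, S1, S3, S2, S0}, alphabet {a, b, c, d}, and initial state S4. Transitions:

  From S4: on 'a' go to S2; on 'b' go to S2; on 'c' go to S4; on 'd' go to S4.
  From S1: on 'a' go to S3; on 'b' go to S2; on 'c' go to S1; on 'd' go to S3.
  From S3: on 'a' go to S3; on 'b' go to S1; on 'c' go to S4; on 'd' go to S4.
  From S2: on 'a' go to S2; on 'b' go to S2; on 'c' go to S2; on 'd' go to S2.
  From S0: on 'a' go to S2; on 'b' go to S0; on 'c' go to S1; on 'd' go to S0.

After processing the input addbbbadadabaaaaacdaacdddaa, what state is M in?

Trace: S4 -a-> S2 -d-> S2 -d-> S2 -b-> S2 -b-> S2 -b-> S2 -a-> S2 -d-> S2 -a-> S2 -d-> S2 -a-> S2 -b-> S2 -a-> S2 -a-> S2 -a-> S2 -a-> S2 -a-> S2 -c-> S2 -d-> S2 -a-> S2 -a-> S2 -c-> S2 -d-> S2 -d-> S2 -d-> S2 -a-> S2 -a-> S2

S2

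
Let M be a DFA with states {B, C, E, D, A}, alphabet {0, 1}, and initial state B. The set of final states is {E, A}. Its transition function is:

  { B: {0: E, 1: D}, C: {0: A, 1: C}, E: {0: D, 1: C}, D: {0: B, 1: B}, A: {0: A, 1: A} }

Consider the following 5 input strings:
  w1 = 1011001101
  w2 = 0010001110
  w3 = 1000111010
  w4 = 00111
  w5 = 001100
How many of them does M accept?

2

w1: Trace: B -1-> D -0-> B -1-> D -1-> B -0-> E -0-> D -1-> B -1-> D -0-> B -1-> D  → end D, rejected
w2: Trace: B -0-> E -0-> D -1-> B -0-> E -0-> D -0-> B -1-> D -1-> B -1-> D -0-> B  → end B, rejected
w3: Trace: B -1-> D -0-> B -0-> E -0-> D -1-> B -1-> D -1-> B -0-> E -1-> C -0-> A  → end A, accepted
w4: Trace: B -0-> E -0-> D -1-> B -1-> D -1-> B  → end B, rejected
w5: Trace: B -0-> E -0-> D -1-> B -1-> D -0-> B -0-> E  → end E, accepted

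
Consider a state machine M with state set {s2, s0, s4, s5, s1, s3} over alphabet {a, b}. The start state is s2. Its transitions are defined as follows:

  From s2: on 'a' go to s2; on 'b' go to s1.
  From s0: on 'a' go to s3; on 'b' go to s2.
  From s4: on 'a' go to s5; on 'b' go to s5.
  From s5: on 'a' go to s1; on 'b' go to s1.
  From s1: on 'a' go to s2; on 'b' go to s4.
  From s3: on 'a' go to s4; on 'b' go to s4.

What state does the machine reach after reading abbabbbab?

s4

s2 → s2 → s1 → s4 → s5 → s1 → s4 → s5 → s1 → s4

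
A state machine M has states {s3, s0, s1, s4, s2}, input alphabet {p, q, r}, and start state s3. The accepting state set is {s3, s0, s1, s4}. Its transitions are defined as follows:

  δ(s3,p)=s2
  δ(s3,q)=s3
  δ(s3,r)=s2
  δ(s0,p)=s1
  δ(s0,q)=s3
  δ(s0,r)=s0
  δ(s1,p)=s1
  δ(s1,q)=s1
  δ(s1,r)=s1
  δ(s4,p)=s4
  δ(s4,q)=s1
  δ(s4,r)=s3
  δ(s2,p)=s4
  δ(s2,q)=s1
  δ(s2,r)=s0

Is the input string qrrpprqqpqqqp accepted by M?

Yes

Trace: s3 -q-> s3 -r-> s2 -r-> s0 -p-> s1 -p-> s1 -r-> s1 -q-> s1 -q-> s1 -p-> s1 -q-> s1 -q-> s1 -q-> s1 -p-> s1
End state s1 is accepting.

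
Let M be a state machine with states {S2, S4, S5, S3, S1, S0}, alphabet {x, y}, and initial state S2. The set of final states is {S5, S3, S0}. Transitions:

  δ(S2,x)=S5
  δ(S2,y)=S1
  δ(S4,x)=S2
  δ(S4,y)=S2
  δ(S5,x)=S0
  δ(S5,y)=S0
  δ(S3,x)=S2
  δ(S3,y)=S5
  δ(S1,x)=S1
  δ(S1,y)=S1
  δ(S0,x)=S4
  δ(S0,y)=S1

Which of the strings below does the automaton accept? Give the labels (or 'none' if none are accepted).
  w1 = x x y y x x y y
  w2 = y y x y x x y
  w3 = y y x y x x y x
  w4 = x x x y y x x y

none

w1: S2 → S5 → S0 → S1 → S1 → S1 → S1 → S1 → S1  → end S1, rejected
w2: S2 → S1 → S1 → S1 → S1 → S1 → S1 → S1  → end S1, rejected
w3: S2 → S1 → S1 → S1 → S1 → S1 → S1 → S1 → S1  → end S1, rejected
w4: S2 → S5 → S0 → S4 → S2 → S1 → S1 → S1 → S1  → end S1, rejected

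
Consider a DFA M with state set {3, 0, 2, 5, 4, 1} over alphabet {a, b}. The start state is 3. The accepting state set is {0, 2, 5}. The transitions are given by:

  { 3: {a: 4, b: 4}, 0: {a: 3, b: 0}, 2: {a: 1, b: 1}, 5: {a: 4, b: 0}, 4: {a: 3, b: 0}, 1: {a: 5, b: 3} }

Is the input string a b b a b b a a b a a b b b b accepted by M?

Yes

Trace: 3 -a-> 4 -b-> 0 -b-> 0 -a-> 3 -b-> 4 -b-> 0 -a-> 3 -a-> 4 -b-> 0 -a-> 3 -a-> 4 -b-> 0 -b-> 0 -b-> 0 -b-> 0
End state 0 is accepting.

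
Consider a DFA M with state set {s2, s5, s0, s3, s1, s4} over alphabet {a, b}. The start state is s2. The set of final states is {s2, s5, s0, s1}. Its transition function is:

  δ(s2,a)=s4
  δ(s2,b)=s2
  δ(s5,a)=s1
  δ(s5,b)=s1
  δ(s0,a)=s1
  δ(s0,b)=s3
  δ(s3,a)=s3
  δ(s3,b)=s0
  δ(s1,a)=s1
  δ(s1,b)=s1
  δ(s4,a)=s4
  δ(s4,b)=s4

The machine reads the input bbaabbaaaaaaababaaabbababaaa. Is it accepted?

start at s2
read 'b': s2 → s2
read 'b': s2 → s2
read 'a': s2 → s4
read 'a': s4 → s4
read 'b': s4 → s4
read 'b': s4 → s4
read 'a': s4 → s4
read 'a': s4 → s4
read 'a': s4 → s4
read 'a': s4 → s4
read 'a': s4 → s4
read 'a': s4 → s4
read 'a': s4 → s4
read 'b': s4 → s4
read 'a': s4 → s4
read 'b': s4 → s4
read 'a': s4 → s4
read 'a': s4 → s4
read 'a': s4 → s4
read 'b': s4 → s4
read 'b': s4 → s4
read 'a': s4 → s4
read 'b': s4 → s4
read 'a': s4 → s4
read 'b': s4 → s4
read 'a': s4 → s4
read 'a': s4 → s4
read 'a': s4 → s4
End state s4 is not accepting.

No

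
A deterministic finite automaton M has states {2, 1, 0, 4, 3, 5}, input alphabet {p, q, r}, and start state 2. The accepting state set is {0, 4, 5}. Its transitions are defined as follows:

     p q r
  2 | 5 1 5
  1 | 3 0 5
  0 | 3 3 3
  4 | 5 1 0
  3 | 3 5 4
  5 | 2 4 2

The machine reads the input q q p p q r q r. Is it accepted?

Yes

2 → 1 → 0 → 3 → 3 → 5 → 2 → 1 → 5
End state 5 is accepting.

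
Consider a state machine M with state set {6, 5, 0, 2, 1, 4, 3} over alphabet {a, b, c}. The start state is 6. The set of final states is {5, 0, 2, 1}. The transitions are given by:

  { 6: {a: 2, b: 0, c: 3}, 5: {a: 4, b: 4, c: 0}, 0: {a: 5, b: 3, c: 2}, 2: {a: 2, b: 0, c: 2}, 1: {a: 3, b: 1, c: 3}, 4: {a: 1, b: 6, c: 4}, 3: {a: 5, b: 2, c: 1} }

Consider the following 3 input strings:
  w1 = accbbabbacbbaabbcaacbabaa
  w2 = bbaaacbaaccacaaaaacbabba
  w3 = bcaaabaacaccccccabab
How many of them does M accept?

w1:
  start at 6
  read 'a': 6 → 2
  read 'c': 2 → 2
  read 'c': 2 → 2
  read 'b': 2 → 0
  read 'b': 0 → 3
  read 'a': 3 → 5
  read 'b': 5 → 4
  read 'b': 4 → 6
  read 'a': 6 → 2
  read 'c': 2 → 2
  read 'b': 2 → 0
  read 'b': 0 → 3
  read 'a': 3 → 5
  read 'a': 5 → 4
  read 'b': 4 → 6
  read 'b': 6 → 0
  read 'c': 0 → 2
  read 'a': 2 → 2
  read 'a': 2 → 2
  read 'c': 2 → 2
  read 'b': 2 → 0
  read 'a': 0 → 5
  read 'b': 5 → 4
  read 'a': 4 → 1
  read 'a': 1 → 3
  end 3, rejected
w2:
  start at 6
  read 'b': 6 → 0
  read 'b': 0 → 3
  read 'a': 3 → 5
  read 'a': 5 → 4
  read 'a': 4 → 1
  read 'c': 1 → 3
  read 'b': 3 → 2
  read 'a': 2 → 2
  read 'a': 2 → 2
  read 'c': 2 → 2
  read 'c': 2 → 2
  read 'a': 2 → 2
  read 'c': 2 → 2
  read 'a': 2 → 2
  read 'a': 2 → 2
  read 'a': 2 → 2
  read 'a': 2 → 2
  read 'a': 2 → 2
  read 'c': 2 → 2
  read 'b': 2 → 0
  read 'a': 0 → 5
  read 'b': 5 → 4
  read 'b': 4 → 6
  read 'a': 6 → 2
  end 2, accepted
w3:
  start at 6
  read 'b': 6 → 0
  read 'c': 0 → 2
  read 'a': 2 → 2
  read 'a': 2 → 2
  read 'a': 2 → 2
  read 'b': 2 → 0
  read 'a': 0 → 5
  read 'a': 5 → 4
  read 'c': 4 → 4
  read 'a': 4 → 1
  read 'c': 1 → 3
  read 'c': 3 → 1
  read 'c': 1 → 3
  read 'c': 3 → 1
  read 'c': 1 → 3
  read 'c': 3 → 1
  read 'a': 1 → 3
  read 'b': 3 → 2
  read 'a': 2 → 2
  read 'b': 2 → 0
  end 0, accepted

2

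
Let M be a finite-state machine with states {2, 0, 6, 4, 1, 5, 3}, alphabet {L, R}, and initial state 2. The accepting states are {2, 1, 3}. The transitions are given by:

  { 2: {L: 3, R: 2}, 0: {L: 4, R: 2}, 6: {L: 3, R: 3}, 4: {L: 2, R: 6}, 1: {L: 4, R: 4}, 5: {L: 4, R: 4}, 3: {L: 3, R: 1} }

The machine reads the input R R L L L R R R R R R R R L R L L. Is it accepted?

2 → 2 → 2 → 3 → 3 → 3 → 1 → 4 → 6 → 3 → 1 → 4 → 6 → 3 → 3 → 1 → 4 → 2
End state 2 is accepting.

Yes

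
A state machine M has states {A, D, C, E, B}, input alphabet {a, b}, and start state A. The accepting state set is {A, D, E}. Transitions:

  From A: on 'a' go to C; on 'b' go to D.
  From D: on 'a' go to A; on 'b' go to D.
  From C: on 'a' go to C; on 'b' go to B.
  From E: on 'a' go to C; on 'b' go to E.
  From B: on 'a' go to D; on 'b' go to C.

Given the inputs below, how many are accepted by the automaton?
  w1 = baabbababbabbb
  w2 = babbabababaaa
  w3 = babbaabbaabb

1

w1:
  start at A
  read 'b': A → D
  read 'a': D → A
  read 'a': A → C
  read 'b': C → B
  read 'b': B → C
  read 'a': C → C
  read 'b': C → B
  read 'a': B → D
  read 'b': D → D
  read 'b': D → D
  read 'a': D → A
  read 'b': A → D
  read 'b': D → D
  read 'b': D → D
  end D, accepted
w2:
  start at A
  read 'b': A → D
  read 'a': D → A
  read 'b': A → D
  read 'b': D → D
  read 'a': D → A
  read 'b': A → D
  read 'a': D → A
  read 'b': A → D
  read 'a': D → A
  read 'b': A → D
  read 'a': D → A
  read 'a': A → C
  read 'a': C → C
  end C, rejected
w3:
  start at A
  read 'b': A → D
  read 'a': D → A
  read 'b': A → D
  read 'b': D → D
  read 'a': D → A
  read 'a': A → C
  read 'b': C → B
  read 'b': B → C
  read 'a': C → C
  read 'a': C → C
  read 'b': C → B
  read 'b': B → C
  end C, rejected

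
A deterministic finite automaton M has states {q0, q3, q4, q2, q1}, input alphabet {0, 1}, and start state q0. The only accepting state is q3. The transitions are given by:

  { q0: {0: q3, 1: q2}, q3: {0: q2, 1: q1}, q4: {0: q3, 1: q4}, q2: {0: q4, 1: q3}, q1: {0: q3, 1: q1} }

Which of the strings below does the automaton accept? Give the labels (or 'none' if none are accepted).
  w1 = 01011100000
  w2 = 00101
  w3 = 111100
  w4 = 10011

w1: Trace: q0 -0-> q3 -1-> q1 -0-> q3 -1-> q1 -1-> q1 -1-> q1 -0-> q3 -0-> q2 -0-> q4 -0-> q3 -0-> q2  → end q2, rejected
w2: Trace: q0 -0-> q3 -0-> q2 -1-> q3 -0-> q2 -1-> q3  → end q3, accepted
w3: Trace: q0 -1-> q2 -1-> q3 -1-> q1 -1-> q1 -0-> q3 -0-> q2  → end q2, rejected
w4: Trace: q0 -1-> q2 -0-> q4 -0-> q3 -1-> q1 -1-> q1  → end q1, rejected

w2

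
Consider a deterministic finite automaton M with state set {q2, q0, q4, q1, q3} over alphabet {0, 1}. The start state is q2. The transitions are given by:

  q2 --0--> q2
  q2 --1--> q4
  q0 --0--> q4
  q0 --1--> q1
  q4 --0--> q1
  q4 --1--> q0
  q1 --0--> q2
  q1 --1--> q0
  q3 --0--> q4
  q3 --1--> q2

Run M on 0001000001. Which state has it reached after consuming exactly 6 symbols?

start at q2
read '0': q2 → q2
read '0': q2 → q2
read '0': q2 → q2
read '1': q2 → q4
read '0': q4 → q1
read '0': q1 → q2
After 6 symbols: q2.

q2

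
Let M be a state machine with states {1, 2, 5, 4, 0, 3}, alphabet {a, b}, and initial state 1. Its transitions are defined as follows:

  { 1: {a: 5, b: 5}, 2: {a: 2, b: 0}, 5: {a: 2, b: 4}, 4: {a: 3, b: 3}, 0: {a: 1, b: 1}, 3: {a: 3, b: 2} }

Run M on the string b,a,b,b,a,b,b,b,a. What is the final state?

1 → 5 → 2 → 0 → 1 → 5 → 4 → 3 → 2 → 2

2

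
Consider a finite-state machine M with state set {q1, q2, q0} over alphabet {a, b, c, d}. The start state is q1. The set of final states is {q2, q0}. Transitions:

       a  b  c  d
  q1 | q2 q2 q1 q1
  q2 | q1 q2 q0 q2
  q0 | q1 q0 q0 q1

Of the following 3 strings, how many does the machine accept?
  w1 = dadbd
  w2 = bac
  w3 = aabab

w1: q1 → q1 → q2 → q2 → q2 → q2  → end q2, accepted
w2: q1 → q2 → q1 → q1  → end q1, rejected
w3: q1 → q2 → q1 → q2 → q1 → q2  → end q2, accepted

2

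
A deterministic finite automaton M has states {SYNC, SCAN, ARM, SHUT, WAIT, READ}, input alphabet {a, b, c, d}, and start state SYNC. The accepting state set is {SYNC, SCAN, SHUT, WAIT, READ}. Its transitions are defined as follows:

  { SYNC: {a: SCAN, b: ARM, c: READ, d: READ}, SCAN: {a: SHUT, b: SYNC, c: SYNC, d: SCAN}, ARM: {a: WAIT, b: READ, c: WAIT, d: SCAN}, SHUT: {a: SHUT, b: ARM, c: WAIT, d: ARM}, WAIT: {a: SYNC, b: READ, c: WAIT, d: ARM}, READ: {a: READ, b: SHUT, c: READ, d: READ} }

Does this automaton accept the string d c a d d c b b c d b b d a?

start at SYNC
read 'd': SYNC → READ
read 'c': READ → READ
read 'a': READ → READ
read 'd': READ → READ
read 'd': READ → READ
read 'c': READ → READ
read 'b': READ → SHUT
read 'b': SHUT → ARM
read 'c': ARM → WAIT
read 'd': WAIT → ARM
read 'b': ARM → READ
read 'b': READ → SHUT
read 'd': SHUT → ARM
read 'a': ARM → WAIT
End state WAIT is accepting.

Yes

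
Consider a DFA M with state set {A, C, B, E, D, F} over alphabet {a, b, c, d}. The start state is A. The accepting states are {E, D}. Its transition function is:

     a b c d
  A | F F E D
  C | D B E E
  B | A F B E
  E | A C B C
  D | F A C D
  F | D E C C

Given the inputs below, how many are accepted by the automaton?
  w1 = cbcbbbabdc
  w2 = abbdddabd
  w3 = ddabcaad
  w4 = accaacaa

w1:
  start at A
  read 'c': A → E
  read 'b': E → C
  read 'c': C → E
  read 'b': E → C
  read 'b': C → B
  read 'b': B → F
  read 'a': F → D
  read 'b': D → A
  read 'd': A → D
  read 'c': D → C
  end C, rejected
w2:
  start at A
  read 'a': A → F
  read 'b': F → E
  read 'b': E → C
  read 'd': C → E
  read 'd': E → C
  read 'd': C → E
  read 'a': E → A
  read 'b': A → F
  read 'd': F → C
  end C, rejected
w3:
  start at A
  read 'd': A → D
  read 'd': D → D
  read 'a': D → F
  read 'b': F → E
  read 'c': E → B
  read 'a': B → A
  read 'a': A → F
  read 'd': F → C
  end C, rejected
w4:
  start at A
  read 'a': A → F
  read 'c': F → C
  read 'c': C → E
  read 'a': E → A
  read 'a': A → F
  read 'c': F → C
  read 'a': C → D
  read 'a': D → F
  end F, rejected

0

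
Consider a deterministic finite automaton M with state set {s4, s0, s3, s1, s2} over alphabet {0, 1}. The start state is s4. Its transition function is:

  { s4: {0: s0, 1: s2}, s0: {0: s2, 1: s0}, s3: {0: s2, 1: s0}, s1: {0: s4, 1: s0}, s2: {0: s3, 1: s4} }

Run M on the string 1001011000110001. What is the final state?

s4 → s2 → s3 → s2 → s4 → s0 → s0 → s0 → s2 → s3 → s2 → s4 → s2 → s3 → s2 → s3 → s0

s0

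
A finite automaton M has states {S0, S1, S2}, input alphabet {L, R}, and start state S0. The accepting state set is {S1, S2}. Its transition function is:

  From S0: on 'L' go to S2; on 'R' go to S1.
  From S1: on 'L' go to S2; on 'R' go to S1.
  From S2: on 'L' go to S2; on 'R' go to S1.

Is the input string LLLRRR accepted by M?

Yes

Trace: S0 -L-> S2 -L-> S2 -L-> S2 -R-> S1 -R-> S1 -R-> S1
End state S1 is accepting.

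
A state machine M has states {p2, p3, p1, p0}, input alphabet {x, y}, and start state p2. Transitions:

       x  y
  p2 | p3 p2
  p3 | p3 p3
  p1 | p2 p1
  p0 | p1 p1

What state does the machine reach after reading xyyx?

start at p2
read 'x': p2 → p3
read 'y': p3 → p3
read 'y': p3 → p3
read 'x': p3 → p3

p3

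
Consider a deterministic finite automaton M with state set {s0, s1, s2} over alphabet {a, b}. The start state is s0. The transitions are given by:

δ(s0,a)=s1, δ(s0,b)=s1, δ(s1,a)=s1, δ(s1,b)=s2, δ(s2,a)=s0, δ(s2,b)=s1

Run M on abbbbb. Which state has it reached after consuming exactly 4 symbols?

Trace: s0 -a-> s1 -b-> s2 -b-> s1 -b-> s2
After 4 symbols: s2.

s2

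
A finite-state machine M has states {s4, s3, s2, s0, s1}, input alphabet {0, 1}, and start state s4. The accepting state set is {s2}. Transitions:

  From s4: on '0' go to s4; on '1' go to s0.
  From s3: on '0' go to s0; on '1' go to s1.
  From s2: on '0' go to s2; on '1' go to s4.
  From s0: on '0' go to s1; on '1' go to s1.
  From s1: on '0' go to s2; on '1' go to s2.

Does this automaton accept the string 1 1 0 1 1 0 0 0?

Yes

start at s4
read '1': s4 → s0
read '1': s0 → s1
read '0': s1 → s2
read '1': s2 → s4
read '1': s4 → s0
read '0': s0 → s1
read '0': s1 → s2
read '0': s2 → s2
End state s2 is accepting.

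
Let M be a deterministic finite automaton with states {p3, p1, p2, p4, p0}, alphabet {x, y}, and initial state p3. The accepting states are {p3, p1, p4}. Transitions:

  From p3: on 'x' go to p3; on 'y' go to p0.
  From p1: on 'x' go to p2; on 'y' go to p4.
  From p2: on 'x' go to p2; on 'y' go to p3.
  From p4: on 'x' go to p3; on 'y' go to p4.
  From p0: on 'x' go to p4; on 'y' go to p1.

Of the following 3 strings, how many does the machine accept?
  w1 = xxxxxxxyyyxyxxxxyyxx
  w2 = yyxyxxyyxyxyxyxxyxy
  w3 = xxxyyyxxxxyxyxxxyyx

w1:
  start at p3
  read 'x': p3 → p3
  read 'x': p3 → p3
  read 'x': p3 → p3
  read 'x': p3 → p3
  read 'x': p3 → p3
  read 'x': p3 → p3
  read 'x': p3 → p3
  read 'y': p3 → p0
  read 'y': p0 → p1
  read 'y': p1 → p4
  read 'x': p4 → p3
  read 'y': p3 → p0
  read 'x': p0 → p4
  read 'x': p4 → p3
  read 'x': p3 → p3
  read 'x': p3 → p3
  read 'y': p3 → p0
  read 'y': p0 → p1
  read 'x': p1 → p2
  read 'x': p2 → p2
  end p2, rejected
w2:
  start at p3
  read 'y': p3 → p0
  read 'y': p0 → p1
  read 'x': p1 → p2
  read 'y': p2 → p3
  read 'x': p3 → p3
  read 'x': p3 → p3
  read 'y': p3 → p0
  read 'y': p0 → p1
  read 'x': p1 → p2
  read 'y': p2 → p3
  read 'x': p3 → p3
  read 'y': p3 → p0
  read 'x': p0 → p4
  read 'y': p4 → p4
  read 'x': p4 → p3
  read 'x': p3 → p3
  read 'y': p3 → p0
  read 'x': p0 → p4
  read 'y': p4 → p4
  end p4, accepted
w3:
  start at p3
  read 'x': p3 → p3
  read 'x': p3 → p3
  read 'x': p3 → p3
  read 'y': p3 → p0
  read 'y': p0 → p1
  read 'y': p1 → p4
  read 'x': p4 → p3
  read 'x': p3 → p3
  read 'x': p3 → p3
  read 'x': p3 → p3
  read 'y': p3 → p0
  read 'x': p0 → p4
  read 'y': p4 → p4
  read 'x': p4 → p3
  read 'x': p3 → p3
  read 'x': p3 → p3
  read 'y': p3 → p0
  read 'y': p0 → p1
  read 'x': p1 → p2
  end p2, rejected

1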